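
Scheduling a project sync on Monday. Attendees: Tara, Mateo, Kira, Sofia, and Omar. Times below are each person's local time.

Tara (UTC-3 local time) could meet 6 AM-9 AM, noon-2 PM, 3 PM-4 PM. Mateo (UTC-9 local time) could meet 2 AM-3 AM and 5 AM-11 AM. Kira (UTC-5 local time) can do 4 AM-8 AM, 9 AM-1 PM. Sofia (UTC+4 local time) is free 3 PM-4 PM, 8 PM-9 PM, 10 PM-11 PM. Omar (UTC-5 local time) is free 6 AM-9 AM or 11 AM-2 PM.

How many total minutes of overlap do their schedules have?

120

Tara in UTC: 09:00-12:00, 15:00-17:00, 18:00-19:00 (add 3h to convert from UTC-3).
Mateo in UTC: 11:00-12:00, 14:00-20:00 (add 9h to convert from UTC-9).
Kira in UTC: 09:00-13:00, 14:00-18:00 (add 5h to convert from UTC-5).
Sofia in UTC: 11:00-12:00, 16:00-17:00, 18:00-19:00 (subtract 4h to convert from UTC+4).
Omar in UTC: 11:00-14:00, 16:00-19:00 (add 5h to convert from UTC-5).
Tara ∩ Mateo: 11:00-12:00, 15:00-17:00, 18:00-19:00.
Tara ∩ Mateo ∩ Kira: 11:00-12:00, 15:00-17:00.
Tara ∩ Mateo ∩ Kira ∩ Sofia: 11:00-12:00, 16:00-17:00.
Tara ∩ Mateo ∩ Kira ∩ Sofia ∩ Omar: 11:00-12:00, 16:00-17:00.
So the common availability across everyone is 11:00-12:00, 16:00-17:00.
Summing the common windows: 60 + 60 = 120 minutes.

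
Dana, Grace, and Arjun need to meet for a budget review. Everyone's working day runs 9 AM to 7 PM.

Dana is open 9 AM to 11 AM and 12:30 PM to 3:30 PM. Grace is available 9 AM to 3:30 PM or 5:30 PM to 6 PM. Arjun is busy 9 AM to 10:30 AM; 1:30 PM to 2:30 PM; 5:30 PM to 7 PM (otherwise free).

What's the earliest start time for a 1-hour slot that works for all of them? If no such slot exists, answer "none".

Dana free: 09:00-11:00, 12:30-15:30.
Grace free: 09:00-15:30, 17:30-18:00.
Arjun free: 10:30-13:30, 14:30-17:30 (invert busy blocks within the working day).
Dana ∩ Grace: 09:00-11:00, 12:30-15:30.
Dana ∩ Grace ∩ Arjun: 10:30-11:00, 12:30-13:30, 14:30-15:30.
Those are the intersection windows.
The first common window of at least 60 minutes is 12:30-13:30, so the earliest start is 12:30.

12:30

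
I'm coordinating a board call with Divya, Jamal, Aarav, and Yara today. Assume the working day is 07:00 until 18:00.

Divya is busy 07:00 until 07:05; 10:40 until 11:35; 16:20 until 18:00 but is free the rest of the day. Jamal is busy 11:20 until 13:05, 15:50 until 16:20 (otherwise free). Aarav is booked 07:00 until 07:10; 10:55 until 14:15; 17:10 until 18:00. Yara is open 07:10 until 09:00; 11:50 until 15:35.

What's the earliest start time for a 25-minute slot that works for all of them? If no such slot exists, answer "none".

Divya free: 07:05-10:40, 11:35-16:20 (invert busy blocks within the working day).
Jamal free: 07:00-11:20, 13:05-15:50, 16:20-18:00 (invert busy blocks within the working day).
Aarav free: 07:10-10:55, 14:15-17:10 (invert busy blocks within the working day).
Yara free: 07:10-09:00, 11:50-15:35.
Divya ∩ Jamal: 07:05-10:40, 13:05-15:50.
Divya ∩ Jamal ∩ Aarav: 07:10-10:40, 14:15-15:50.
Divya ∩ Jamal ∩ Aarav ∩ Yara: 07:10-09:00, 14:15-15:35.
So the common availability across everyone is 07:10-09:00, 14:15-15:35.
The first common window of at least 25 minutes is 07:10-09:00, so the earliest start is 07:10.

07:10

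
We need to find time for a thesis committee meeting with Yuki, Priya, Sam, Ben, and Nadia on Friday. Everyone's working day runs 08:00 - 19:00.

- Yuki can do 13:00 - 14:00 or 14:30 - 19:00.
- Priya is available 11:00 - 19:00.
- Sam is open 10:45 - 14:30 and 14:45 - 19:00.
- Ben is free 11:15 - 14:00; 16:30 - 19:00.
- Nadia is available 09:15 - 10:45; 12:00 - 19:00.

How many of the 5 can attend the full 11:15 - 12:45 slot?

Priya, Sam, and Ben can make the full 11:15-12:45 slot — that's 3.

3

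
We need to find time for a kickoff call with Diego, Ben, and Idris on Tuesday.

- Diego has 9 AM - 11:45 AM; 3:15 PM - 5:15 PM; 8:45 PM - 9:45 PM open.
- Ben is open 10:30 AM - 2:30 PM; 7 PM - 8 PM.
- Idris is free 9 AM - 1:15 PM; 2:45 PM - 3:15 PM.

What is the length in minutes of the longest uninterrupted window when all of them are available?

Diego ∩ Ben: 10:30-11:45.
Diego ∩ Ben ∩ Idris: 10:30-11:45.
The longest is 10:30-11:45 at 75 minutes.

75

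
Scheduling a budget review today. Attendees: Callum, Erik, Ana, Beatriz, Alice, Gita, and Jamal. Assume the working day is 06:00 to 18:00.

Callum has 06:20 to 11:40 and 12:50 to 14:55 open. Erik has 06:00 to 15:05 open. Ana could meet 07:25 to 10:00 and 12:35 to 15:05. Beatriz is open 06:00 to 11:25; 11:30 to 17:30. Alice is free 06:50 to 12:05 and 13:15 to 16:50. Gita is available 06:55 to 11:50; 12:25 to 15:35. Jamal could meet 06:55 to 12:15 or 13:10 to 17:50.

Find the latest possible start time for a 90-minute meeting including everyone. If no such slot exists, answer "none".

13:25

Callum ∩ Erik: 06:20-11:40, 12:50-14:55.
Callum ∩ Erik ∩ Ana: 07:25-10:00, 12:50-14:55.
Callum ∩ Erik ∩ Ana ∩ Beatriz: 07:25-10:00, 12:50-14:55.
Callum ∩ Erik ∩ Ana ∩ Beatriz ∩ Alice: 07:25-10:00, 13:15-14:55.
Callum ∩ Erik ∩ Ana ∩ Beatriz ∩ Alice ∩ Gita: 07:25-10:00, 13:15-14:55.
Callum ∩ Erik ∩ Ana ∩ Beatriz ∩ Alice ∩ Gita ∩ Jamal: 07:25-10:00, 13:15-14:55.
The last common window of at least 90 minutes is 13:15-14:55; a 90-minute meeting can start as late as 13:25 and still end by 14:55.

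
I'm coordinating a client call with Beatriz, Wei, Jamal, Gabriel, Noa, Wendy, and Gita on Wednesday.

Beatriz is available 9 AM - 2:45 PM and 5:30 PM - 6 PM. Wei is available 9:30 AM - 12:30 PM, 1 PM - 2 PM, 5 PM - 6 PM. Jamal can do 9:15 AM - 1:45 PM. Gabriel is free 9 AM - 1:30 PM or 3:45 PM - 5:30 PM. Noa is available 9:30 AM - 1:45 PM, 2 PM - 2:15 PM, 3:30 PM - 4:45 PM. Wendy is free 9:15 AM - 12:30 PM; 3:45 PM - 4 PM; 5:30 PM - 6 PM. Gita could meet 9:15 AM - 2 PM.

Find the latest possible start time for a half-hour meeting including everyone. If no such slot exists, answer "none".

Beatriz ∩ Wei: 09:30-12:30, 13:00-14:00, 17:30-18:00.
Beatriz ∩ Wei ∩ Jamal: 09:30-12:30, 13:00-13:45.
Beatriz ∩ Wei ∩ Jamal ∩ Gabriel: 09:30-12:30, 13:00-13:30.
Beatriz ∩ Wei ∩ Jamal ∩ Gabriel ∩ Noa: 09:30-12:30, 13:00-13:30.
Beatriz ∩ Wei ∩ Jamal ∩ Gabriel ∩ Noa ∩ Wendy: 09:30-12:30.
Beatriz ∩ Wei ∩ Jamal ∩ Gabriel ∩ Noa ∩ Wendy ∩ Gita: 09:30-12:30.
So the common availability across everyone is 09:30-12:30.
The last common window of at least 30 minutes is 09:30-12:30; a 30-minute meeting can start as late as 12:00 and still end by 12:30.

12:00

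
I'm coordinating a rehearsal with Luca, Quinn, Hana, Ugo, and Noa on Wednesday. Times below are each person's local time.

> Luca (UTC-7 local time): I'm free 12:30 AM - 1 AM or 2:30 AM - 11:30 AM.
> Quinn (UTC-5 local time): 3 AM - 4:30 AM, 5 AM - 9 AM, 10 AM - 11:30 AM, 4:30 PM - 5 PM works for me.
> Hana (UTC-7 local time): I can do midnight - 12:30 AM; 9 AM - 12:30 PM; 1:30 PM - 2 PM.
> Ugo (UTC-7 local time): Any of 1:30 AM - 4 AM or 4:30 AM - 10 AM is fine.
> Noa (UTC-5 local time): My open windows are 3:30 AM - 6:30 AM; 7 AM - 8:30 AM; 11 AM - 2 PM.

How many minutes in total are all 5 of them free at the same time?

Luca in UTC: 07:30-08:00, 09:30-18:30 (add 7h to convert from UTC-7).
Quinn in UTC: 08:00-09:30, 10:00-14:00, 15:00-16:30, 21:30-22:00 (add 5h to convert from UTC-5).
Hana in UTC: 07:00-07:30, 16:00-19:30, 20:30-21:00 (add 7h to convert from UTC-7).
Ugo in UTC: 08:30-11:00, 11:30-17:00 (add 7h to convert from UTC-7).
Noa in UTC: 08:30-11:30, 12:00-13:30, 16:00-19:00 (add 5h to convert from UTC-5).
Luca ∩ Quinn: 10:00-14:00, 15:00-16:30.
Luca ∩ Quinn ∩ Hana: 16:00-16:30.
Luca ∩ Quinn ∩ Hana ∩ Ugo: 16:00-16:30.
Luca ∩ Quinn ∩ Hana ∩ Ugo ∩ Noa: 16:00-16:30.
That's a single block of 30 minutes.

30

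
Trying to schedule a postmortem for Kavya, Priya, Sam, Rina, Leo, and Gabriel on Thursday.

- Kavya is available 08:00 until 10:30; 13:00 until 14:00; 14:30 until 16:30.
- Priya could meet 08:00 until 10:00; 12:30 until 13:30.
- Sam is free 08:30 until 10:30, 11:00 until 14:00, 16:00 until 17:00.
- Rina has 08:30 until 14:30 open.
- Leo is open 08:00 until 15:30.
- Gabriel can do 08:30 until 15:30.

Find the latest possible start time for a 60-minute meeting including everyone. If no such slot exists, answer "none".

Kavya ∩ Priya: 08:00-10:00, 13:00-13:30.
Kavya ∩ Priya ∩ Sam: 08:30-10:00, 13:00-13:30.
Kavya ∩ Priya ∩ Sam ∩ Rina: 08:30-10:00, 13:00-13:30.
Kavya ∩ Priya ∩ Sam ∩ Rina ∩ Leo: 08:30-10:00, 13:00-13:30.
Kavya ∩ Priya ∩ Sam ∩ Rina ∩ Leo ∩ Gabriel: 08:30-10:00, 13:00-13:30.
The last common window of at least 60 minutes is 08:30-10:00; a 60-minute meeting can start as late as 09:00 and still end by 10:00.

09:00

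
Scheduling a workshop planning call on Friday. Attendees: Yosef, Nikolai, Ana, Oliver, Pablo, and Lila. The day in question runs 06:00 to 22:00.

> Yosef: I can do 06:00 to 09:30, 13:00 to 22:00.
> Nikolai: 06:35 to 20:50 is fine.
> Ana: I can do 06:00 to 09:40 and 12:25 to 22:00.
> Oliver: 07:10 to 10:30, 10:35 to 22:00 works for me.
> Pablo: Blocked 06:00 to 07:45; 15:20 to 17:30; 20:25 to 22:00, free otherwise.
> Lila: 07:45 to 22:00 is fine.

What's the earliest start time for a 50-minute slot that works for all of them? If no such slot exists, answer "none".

07:45

Yosef free: 06:00-09:30, 13:00-22:00.
Nikolai free: 06:35-20:50.
Ana free: 06:00-09:40, 12:25-22:00.
Oliver free: 07:10-10:30, 10:35-22:00.
Pablo free: 07:45-15:20, 17:30-20:25 (invert busy blocks within the working day).
Lila free: 07:45-22:00.
Yosef ∩ Nikolai: 06:35-09:30, 13:00-20:50.
Yosef ∩ Nikolai ∩ Ana: 06:35-09:30, 13:00-20:50.
Yosef ∩ Nikolai ∩ Ana ∩ Oliver: 07:10-09:30, 13:00-20:50.
Yosef ∩ Nikolai ∩ Ana ∩ Oliver ∩ Pablo: 07:45-09:30, 13:00-15:20, 17:30-20:25.
Yosef ∩ Nikolai ∩ Ana ∩ Oliver ∩ Pablo ∩ Lila: 07:45-09:30, 13:00-15:20, 17:30-20:25.
The first common window of at least 50 minutes is 07:45-09:30, so the earliest start is 07:45.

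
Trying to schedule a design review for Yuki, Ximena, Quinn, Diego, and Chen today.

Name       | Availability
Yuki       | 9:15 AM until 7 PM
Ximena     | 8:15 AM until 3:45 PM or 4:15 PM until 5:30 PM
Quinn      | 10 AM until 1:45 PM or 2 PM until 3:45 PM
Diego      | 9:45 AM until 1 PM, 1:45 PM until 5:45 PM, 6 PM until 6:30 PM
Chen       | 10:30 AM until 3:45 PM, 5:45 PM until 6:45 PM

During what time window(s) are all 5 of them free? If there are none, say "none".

Yuki ∩ Ximena: 09:15-15:45, 16:15-17:30.
Yuki ∩ Ximena ∩ Quinn: 10:00-13:45, 14:00-15:45.
Yuki ∩ Ximena ∩ Quinn ∩ Diego: 10:00-13:00, 14:00-15:45.
Yuki ∩ Ximena ∩ Quinn ∩ Diego ∩ Chen: 10:30-13:00, 14:00-15:45.

10:30-13:00, 14:00-15:45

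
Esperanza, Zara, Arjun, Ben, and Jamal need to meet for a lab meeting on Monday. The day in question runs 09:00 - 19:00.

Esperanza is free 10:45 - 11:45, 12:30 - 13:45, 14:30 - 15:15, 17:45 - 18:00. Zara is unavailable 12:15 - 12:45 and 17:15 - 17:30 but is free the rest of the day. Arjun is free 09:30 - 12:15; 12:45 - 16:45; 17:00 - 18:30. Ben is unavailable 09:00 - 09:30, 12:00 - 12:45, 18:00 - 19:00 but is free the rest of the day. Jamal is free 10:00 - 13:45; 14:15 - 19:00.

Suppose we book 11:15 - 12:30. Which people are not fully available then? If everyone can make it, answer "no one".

Arjun, Ben, Esperanza, Zara

Esperanza free: 10:45-11:45, 12:30-13:45, 14:30-15:15, 17:45-18:00.
Zara free: 09:00-12:15, 12:45-17:15, 17:30-19:00 (invert busy blocks within the working day).
Arjun free: 09:30-12:15, 12:45-16:45, 17:00-18:30.
Ben free: 09:30-12:00, 12:45-18:00 (invert busy blocks within the working day).
Jamal free: 10:00-13:45, 14:15-19:00.
Esperanza: not fully free for 11:15-12:30. Zara: not fully free for 11:15-12:30. Arjun: not fully free for 11:15-12:30. Ben: not fully free for 11:15-12:30. Jamal: free for 11:15-12:30.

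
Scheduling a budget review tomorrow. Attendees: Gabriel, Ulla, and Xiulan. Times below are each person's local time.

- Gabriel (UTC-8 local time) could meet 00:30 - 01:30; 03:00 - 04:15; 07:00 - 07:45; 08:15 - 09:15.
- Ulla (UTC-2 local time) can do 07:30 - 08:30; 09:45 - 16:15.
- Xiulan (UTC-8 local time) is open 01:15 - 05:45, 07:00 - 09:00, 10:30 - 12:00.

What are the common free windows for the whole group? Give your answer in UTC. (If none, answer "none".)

11:45-12:15, 15:00-15:45, 16:15-17:00

Gabriel in UTC: 08:30-09:30, 11:00-12:15, 15:00-15:45, 16:15-17:15 (add 8h to convert from UTC-8).
Ulla in UTC: 09:30-10:30, 11:45-18:15 (add 2h to convert from UTC-2).
Xiulan in UTC: 09:15-13:45, 15:00-17:00, 18:30-20:00 (add 8h to convert from UTC-8).
Gabriel ∩ Ulla: 11:45-12:15, 15:00-15:45, 16:15-17:15.
Gabriel ∩ Ulla ∩ Xiulan: 11:45-12:15, 15:00-15:45, 16:15-17:00.
So the common availability across everyone is 11:45-12:15, 15:00-15:45, 16:15-17:00.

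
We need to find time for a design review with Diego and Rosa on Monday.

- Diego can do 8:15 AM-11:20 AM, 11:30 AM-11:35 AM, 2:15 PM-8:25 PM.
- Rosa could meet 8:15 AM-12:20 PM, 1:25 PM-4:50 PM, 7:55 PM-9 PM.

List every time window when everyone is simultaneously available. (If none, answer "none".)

Diego ∩ Rosa: 08:15-11:20, 11:30-11:35, 14:15-16:50, 19:55-20:25.
Those are the intersection windows.

08:15-11:20, 11:30-11:35, 14:15-16:50, 19:55-20:25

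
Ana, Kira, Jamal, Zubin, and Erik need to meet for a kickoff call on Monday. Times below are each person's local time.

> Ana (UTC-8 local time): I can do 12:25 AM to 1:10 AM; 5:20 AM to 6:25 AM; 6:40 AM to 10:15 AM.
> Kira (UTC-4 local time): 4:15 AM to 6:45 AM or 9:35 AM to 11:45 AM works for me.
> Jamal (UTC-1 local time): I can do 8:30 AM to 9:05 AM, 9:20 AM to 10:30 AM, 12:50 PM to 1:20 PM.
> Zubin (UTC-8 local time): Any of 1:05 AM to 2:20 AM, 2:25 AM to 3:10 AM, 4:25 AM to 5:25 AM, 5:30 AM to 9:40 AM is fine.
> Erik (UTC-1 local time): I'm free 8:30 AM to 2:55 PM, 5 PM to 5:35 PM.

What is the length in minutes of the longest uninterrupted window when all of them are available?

30

Ana in UTC: 08:25-09:10, 13:20-14:25, 14:40-18:15 (add 8h to convert from UTC-8).
Kira in UTC: 08:15-10:45, 13:35-15:45 (add 4h to convert from UTC-4).
Jamal in UTC: 09:30-10:05, 10:20-11:30, 13:50-14:20 (add 1h to convert from UTC-1).
Zubin in UTC: 09:05-10:20, 10:25-11:10, 12:25-13:25, 13:30-17:40 (add 8h to convert from UTC-8).
Erik in UTC: 09:30-15:55, 18:00-18:35 (add 1h to convert from UTC-1).
Ana ∩ Kira: 08:25-09:10, 13:35-14:25, 14:40-15:45.
Ana ∩ Kira ∩ Jamal: 13:50-14:20.
Ana ∩ Kira ∩ Jamal ∩ Zubin: 13:50-14:20.
Ana ∩ Kira ∩ Jamal ∩ Zubin ∩ Erik: 13:50-14:20.
So the common availability across everyone is 13:50-14:20.
The longest is 13:50-14:20 at 30 minutes.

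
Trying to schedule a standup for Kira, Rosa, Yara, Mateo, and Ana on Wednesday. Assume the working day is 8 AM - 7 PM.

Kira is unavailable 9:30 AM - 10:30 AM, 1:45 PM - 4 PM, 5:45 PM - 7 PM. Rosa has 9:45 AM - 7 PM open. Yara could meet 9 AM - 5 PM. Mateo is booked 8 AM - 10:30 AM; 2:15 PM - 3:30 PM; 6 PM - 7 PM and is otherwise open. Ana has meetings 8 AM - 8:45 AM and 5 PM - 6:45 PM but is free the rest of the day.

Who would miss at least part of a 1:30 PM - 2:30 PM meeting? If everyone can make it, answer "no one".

Kira, Mateo

Kira free: 08:00-09:30, 10:30-13:45, 16:00-17:45 (invert busy blocks within the working day).
Rosa free: 09:45-19:00.
Yara free: 09:00-17:00.
Mateo free: 10:30-14:15, 15:30-18:00 (invert busy blocks within the working day).
Ana free: 08:45-17:00, 18:45-19:00 (invert busy blocks within the working day).
Kira: not fully free for 13:30-14:30. Rosa: free for 13:30-14:30. Yara: free for 13:30-14:30. Mateo: not fully free for 13:30-14:30. Ana: free for 13:30-14:30.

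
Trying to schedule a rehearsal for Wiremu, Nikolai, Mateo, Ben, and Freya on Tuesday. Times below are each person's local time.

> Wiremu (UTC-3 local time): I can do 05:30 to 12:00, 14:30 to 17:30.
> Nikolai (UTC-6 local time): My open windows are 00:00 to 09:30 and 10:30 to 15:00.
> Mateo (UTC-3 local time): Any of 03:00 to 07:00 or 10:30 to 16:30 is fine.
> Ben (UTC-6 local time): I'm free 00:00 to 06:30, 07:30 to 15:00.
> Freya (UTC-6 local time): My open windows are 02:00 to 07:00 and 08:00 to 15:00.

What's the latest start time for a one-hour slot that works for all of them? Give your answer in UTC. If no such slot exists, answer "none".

18:30

Wiremu in UTC: 08:30-15:00, 17:30-20:30 (add 3h to convert from UTC-3).
Nikolai in UTC: 06:00-15:30, 16:30-21:00 (add 6h to convert from UTC-6).
Mateo in UTC: 06:00-10:00, 13:30-19:30 (add 3h to convert from UTC-3).
Ben in UTC: 06:00-12:30, 13:30-21:00 (add 6h to convert from UTC-6).
Freya in UTC: 08:00-13:00, 14:00-21:00 (add 6h to convert from UTC-6).
Wiremu ∩ Nikolai: 08:30-15:00, 17:30-20:30.
Wiremu ∩ Nikolai ∩ Mateo: 08:30-10:00, 13:30-15:00, 17:30-19:30.
Wiremu ∩ Nikolai ∩ Mateo ∩ Ben: 08:30-10:00, 13:30-15:00, 17:30-19:30.
Wiremu ∩ Nikolai ∩ Mateo ∩ Ben ∩ Freya: 08:30-10:00, 14:00-15:00, 17:30-19:30.
The last common window of at least 60 minutes is 17:30-19:30; a 60-minute meeting can start as late as 18:30 and still end by 19:30.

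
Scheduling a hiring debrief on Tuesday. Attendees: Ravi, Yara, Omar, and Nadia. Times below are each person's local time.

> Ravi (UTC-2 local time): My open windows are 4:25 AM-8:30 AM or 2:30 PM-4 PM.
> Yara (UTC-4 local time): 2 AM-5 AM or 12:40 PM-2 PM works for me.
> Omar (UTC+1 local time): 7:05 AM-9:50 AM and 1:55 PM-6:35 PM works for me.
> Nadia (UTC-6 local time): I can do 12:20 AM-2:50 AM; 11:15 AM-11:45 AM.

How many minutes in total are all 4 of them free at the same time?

Ravi in UTC: 06:25-10:30, 16:30-18:00 (add 2h to convert from UTC-2).
Yara in UTC: 06:00-09:00, 16:40-18:00 (add 4h to convert from UTC-4).
Omar in UTC: 06:05-08:50, 12:55-17:35 (subtract 1h to convert from UTC+1).
Nadia in UTC: 06:20-08:50, 17:15-17:45 (add 6h to convert from UTC-6).
Ravi ∩ Yara: 06:25-09:00, 16:40-18:00.
Ravi ∩ Yara ∩ Omar: 06:25-08:50, 16:40-17:35.
Ravi ∩ Yara ∩ Omar ∩ Nadia: 06:25-08:50, 17:15-17:35.
Those are the intersection windows.
Summing the common windows: 145 + 20 = 165 minutes.

165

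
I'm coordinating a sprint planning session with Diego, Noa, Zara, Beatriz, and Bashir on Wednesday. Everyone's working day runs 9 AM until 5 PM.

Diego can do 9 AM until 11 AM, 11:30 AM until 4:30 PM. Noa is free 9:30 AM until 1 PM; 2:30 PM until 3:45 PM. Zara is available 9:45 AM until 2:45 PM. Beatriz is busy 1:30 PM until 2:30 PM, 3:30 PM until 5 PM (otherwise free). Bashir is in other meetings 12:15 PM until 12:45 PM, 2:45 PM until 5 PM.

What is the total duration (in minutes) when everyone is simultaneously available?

150

Diego free: 09:00-11:00, 11:30-16:30.
Noa free: 09:30-13:00, 14:30-15:45.
Zara free: 09:45-14:45.
Beatriz free: 09:00-13:30, 14:30-15:30 (invert busy blocks within the working day).
Bashir free: 09:00-12:15, 12:45-14:45 (invert busy blocks within the working day).
Diego ∩ Noa: 09:30-11:00, 11:30-13:00, 14:30-15:45.
Diego ∩ Noa ∩ Zara: 09:45-11:00, 11:30-13:00, 14:30-14:45.
Diego ∩ Noa ∩ Zara ∩ Beatriz: 09:45-11:00, 11:30-13:00, 14:30-14:45.
Diego ∩ Noa ∩ Zara ∩ Beatriz ∩ Bashir: 09:45-11:00, 11:30-12:15, 12:45-13:00, 14:30-14:45.
Those are the intersection windows.
Summing the common windows: 75 + 45 + 15 + 15 = 150 minutes.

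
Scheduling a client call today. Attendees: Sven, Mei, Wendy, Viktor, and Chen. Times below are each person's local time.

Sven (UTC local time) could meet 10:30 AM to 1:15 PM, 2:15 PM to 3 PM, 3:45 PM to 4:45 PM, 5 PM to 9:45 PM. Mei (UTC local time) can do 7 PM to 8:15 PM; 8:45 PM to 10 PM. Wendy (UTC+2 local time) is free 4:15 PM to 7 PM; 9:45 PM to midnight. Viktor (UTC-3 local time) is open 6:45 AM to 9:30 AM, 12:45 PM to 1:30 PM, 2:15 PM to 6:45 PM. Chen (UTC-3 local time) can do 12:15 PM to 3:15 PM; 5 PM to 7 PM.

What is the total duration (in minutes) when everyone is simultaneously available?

Sven in UTC: 10:30-13:15, 14:15-15:00, 15:45-16:45, 17:00-21:45.
Mei in UTC: 19:00-20:15, 20:45-22:00.
Wendy in UTC: 14:15-17:00, 19:45-22:00 (subtract 2h to convert from UTC+2).
Viktor in UTC: 09:45-12:30, 15:45-16:30, 17:15-21:45 (add 3h to convert from UTC-3).
Chen in UTC: 15:15-18:15, 20:00-22:00 (add 3h to convert from UTC-3).
Sven ∩ Mei: 19:00-20:15, 20:45-21:45.
Sven ∩ Mei ∩ Wendy: 19:45-20:15, 20:45-21:45.
Sven ∩ Mei ∩ Wendy ∩ Viktor: 19:45-20:15, 20:45-21:45.
Sven ∩ Mei ∩ Wendy ∩ Viktor ∩ Chen: 20:00-20:15, 20:45-21:45.
Summing the common windows: 15 + 60 = 75 minutes.

75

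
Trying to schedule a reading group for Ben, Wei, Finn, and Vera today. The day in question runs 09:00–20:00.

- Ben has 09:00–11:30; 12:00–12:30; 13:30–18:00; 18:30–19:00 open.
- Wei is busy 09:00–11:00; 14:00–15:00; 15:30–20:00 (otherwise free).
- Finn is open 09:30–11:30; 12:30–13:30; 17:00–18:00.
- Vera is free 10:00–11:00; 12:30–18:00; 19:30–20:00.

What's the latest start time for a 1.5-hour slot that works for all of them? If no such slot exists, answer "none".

none

Ben free: 09:00-11:30, 12:00-12:30, 13:30-18:00, 18:30-19:00.
Wei free: 11:00-14:00, 15:00-15:30 (invert busy blocks within the working day).
Finn free: 09:30-11:30, 12:30-13:30, 17:00-18:00.
Vera free: 10:00-11:00, 12:30-18:00, 19:30-20:00.
Ben ∩ Wei: 11:00-11:30, 12:00-12:30, 13:30-14:00, 15:00-15:30.
Ben ∩ Wei ∩ Finn: 11:00-11:30.
Ben ∩ Wei ∩ Finn ∩ Vera: ∅.
There is no time when everyone is free.
No common window is at least 90 minutes long.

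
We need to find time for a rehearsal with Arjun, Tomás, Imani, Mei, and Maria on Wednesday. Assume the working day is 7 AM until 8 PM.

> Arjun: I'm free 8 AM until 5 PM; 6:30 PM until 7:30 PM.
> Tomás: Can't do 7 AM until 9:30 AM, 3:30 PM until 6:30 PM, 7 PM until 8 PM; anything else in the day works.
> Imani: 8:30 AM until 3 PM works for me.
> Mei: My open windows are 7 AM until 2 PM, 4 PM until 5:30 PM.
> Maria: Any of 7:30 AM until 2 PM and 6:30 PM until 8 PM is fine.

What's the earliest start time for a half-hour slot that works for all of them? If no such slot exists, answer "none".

Arjun free: 08:00-17:00, 18:30-19:30.
Tomás free: 09:30-15:30, 18:30-19:00 (invert busy blocks within the working day).
Imani free: 08:30-15:00.
Mei free: 07:00-14:00, 16:00-17:30.
Maria free: 07:30-14:00, 18:30-20:00.
Arjun ∩ Tomás: 09:30-15:30, 18:30-19:00.
Arjun ∩ Tomás ∩ Imani: 09:30-15:00.
Arjun ∩ Tomás ∩ Imani ∩ Mei: 09:30-14:00.
Arjun ∩ Tomás ∩ Imani ∩ Mei ∩ Maria: 09:30-14:00.
Those are the intersection windows.
The first common window of at least 30 minutes is 09:30-14:00, so the earliest start is 09:30.

09:30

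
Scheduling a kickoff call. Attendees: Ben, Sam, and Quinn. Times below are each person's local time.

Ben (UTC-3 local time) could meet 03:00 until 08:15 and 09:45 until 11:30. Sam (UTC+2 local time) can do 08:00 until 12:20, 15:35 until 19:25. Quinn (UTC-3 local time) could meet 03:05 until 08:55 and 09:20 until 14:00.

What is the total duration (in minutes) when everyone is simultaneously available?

Ben in UTC: 06:00-11:15, 12:45-14:30 (add 3h to convert from UTC-3).
Sam in UTC: 06:00-10:20, 13:35-17:25 (subtract 2h to convert from UTC+2).
Quinn in UTC: 06:05-11:55, 12:20-17:00 (add 3h to convert from UTC-3).
Ben ∩ Sam: 06:00-10:20, 13:35-14:30.
Ben ∩ Sam ∩ Quinn: 06:05-10:20, 13:35-14:30.
Summing the common windows: 255 + 55 = 310 minutes.

310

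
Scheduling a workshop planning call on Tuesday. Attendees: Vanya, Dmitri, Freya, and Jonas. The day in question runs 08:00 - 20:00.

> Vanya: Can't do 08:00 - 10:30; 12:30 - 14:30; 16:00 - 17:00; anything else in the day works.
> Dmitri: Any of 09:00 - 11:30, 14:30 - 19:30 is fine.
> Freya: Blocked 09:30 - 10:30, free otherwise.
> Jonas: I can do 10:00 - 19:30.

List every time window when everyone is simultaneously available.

Vanya free: 10:30-12:30, 14:30-16:00, 17:00-20:00 (invert busy blocks within the working day).
Dmitri free: 09:00-11:30, 14:30-19:30.
Freya free: 08:00-09:30, 10:30-20:00 (invert busy blocks within the working day).
Jonas free: 10:00-19:30.
Vanya ∩ Dmitri: 10:30-11:30, 14:30-16:00, 17:00-19:30.
Vanya ∩ Dmitri ∩ Freya: 10:30-11:30, 14:30-16:00, 17:00-19:30.
Vanya ∩ Dmitri ∩ Freya ∩ Jonas: 10:30-11:30, 14:30-16:00, 17:00-19:30.

10:30-11:30, 14:30-16:00, 17:00-19:30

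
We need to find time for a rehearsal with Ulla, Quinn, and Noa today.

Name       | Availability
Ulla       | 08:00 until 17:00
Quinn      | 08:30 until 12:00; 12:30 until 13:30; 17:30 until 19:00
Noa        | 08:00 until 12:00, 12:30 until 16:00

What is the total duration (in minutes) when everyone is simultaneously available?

Ulla ∩ Quinn: 08:30-12:00, 12:30-13:30.
Ulla ∩ Quinn ∩ Noa: 08:30-12:00, 12:30-13:30.
Those are the intersection windows.
Summing the common windows: 210 + 60 = 270 minutes.

270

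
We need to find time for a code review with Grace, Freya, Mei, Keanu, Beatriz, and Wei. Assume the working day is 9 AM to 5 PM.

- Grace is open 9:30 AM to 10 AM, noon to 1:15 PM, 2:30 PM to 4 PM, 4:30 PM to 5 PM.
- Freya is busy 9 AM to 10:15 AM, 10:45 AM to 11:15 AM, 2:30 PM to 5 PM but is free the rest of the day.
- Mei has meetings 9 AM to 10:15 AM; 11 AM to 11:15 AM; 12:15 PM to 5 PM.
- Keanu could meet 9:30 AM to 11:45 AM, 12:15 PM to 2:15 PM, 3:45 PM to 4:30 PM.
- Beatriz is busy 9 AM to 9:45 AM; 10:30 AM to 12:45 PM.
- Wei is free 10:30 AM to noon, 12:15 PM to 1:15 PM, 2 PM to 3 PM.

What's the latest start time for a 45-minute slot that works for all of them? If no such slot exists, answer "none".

Grace free: 09:30-10:00, 12:00-13:15, 14:30-16:00, 16:30-17:00.
Freya free: 10:15-10:45, 11:15-14:30 (invert busy blocks within the working day).
Mei free: 10:15-11:00, 11:15-12:15 (invert busy blocks within the working day).
Keanu free: 09:30-11:45, 12:15-14:15, 15:45-16:30.
Beatriz free: 09:45-10:30, 12:45-17:00 (invert busy blocks within the working day).
Wei free: 10:30-12:00, 12:15-13:15, 14:00-15:00.
Grace ∩ Freya: 12:00-13:15.
Grace ∩ Freya ∩ Mei: 12:00-12:15.
Grace ∩ Freya ∩ Mei ∩ Keanu: ∅.
Grace ∩ Freya ∩ Mei ∩ Keanu ∩ Beatriz: ∅.
Grace ∩ Freya ∩ Mei ∩ Keanu ∩ Beatriz ∩ Wei: ∅.
There is no time when everyone is free.
No common window is at least 45 minutes long.

none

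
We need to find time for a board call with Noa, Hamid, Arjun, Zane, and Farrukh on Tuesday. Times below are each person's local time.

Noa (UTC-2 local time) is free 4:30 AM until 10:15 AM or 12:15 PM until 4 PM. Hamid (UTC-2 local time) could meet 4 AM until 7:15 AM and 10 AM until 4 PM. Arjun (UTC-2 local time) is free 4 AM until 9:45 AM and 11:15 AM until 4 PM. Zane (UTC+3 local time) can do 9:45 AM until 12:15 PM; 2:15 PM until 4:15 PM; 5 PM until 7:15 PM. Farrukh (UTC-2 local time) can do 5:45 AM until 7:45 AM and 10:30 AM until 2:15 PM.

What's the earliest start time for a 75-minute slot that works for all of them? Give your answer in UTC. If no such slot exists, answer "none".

07:45

Noa in UTC: 06:30-12:15, 14:15-18:00 (add 2h to convert from UTC-2).
Hamid in UTC: 06:00-09:15, 12:00-18:00 (add 2h to convert from UTC-2).
Arjun in UTC: 06:00-11:45, 13:15-18:00 (add 2h to convert from UTC-2).
Zane in UTC: 06:45-09:15, 11:15-13:15, 14:00-16:15 (subtract 3h to convert from UTC+3).
Farrukh in UTC: 07:45-09:45, 12:30-16:15 (add 2h to convert from UTC-2).
Noa ∩ Hamid: 06:30-09:15, 12:00-12:15, 14:15-18:00.
Noa ∩ Hamid ∩ Arjun: 06:30-09:15, 14:15-18:00.
Noa ∩ Hamid ∩ Arjun ∩ Zane: 06:45-09:15, 14:15-16:15.
Noa ∩ Hamid ∩ Arjun ∩ Zane ∩ Farrukh: 07:45-09:15, 14:15-16:15.
The first common window of at least 75 minutes is 07:45-09:15, so the earliest start is 07:45.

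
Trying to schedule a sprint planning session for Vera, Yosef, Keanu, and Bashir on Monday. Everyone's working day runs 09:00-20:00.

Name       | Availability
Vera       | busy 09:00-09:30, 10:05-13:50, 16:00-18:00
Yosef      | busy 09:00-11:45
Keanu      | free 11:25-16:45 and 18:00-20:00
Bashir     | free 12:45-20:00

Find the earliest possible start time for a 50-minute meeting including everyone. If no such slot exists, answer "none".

13:50

Vera free: 09:30-10:05, 13:50-16:00, 18:00-20:00 (invert busy blocks within the working day).
Yosef free: 11:45-20:00 (invert busy blocks within the working day).
Keanu free: 11:25-16:45, 18:00-20:00.
Bashir free: 12:45-20:00.
Vera ∩ Yosef: 13:50-16:00, 18:00-20:00.
Vera ∩ Yosef ∩ Keanu: 13:50-16:00, 18:00-20:00.
Vera ∩ Yosef ∩ Keanu ∩ Bashir: 13:50-16:00, 18:00-20:00.
The first common window of at least 50 minutes is 13:50-16:00, so the earliest start is 13:50.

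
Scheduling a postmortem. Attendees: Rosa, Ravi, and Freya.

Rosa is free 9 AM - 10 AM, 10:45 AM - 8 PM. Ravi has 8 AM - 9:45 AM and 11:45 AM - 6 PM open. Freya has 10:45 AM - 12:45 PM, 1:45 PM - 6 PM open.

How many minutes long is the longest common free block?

Rosa ∩ Ravi: 09:00-09:45, 11:45-18:00.
Rosa ∩ Ravi ∩ Freya: 11:45-12:45, 13:45-18:00.
The longest is 13:45-18:00 at 255 minutes.

255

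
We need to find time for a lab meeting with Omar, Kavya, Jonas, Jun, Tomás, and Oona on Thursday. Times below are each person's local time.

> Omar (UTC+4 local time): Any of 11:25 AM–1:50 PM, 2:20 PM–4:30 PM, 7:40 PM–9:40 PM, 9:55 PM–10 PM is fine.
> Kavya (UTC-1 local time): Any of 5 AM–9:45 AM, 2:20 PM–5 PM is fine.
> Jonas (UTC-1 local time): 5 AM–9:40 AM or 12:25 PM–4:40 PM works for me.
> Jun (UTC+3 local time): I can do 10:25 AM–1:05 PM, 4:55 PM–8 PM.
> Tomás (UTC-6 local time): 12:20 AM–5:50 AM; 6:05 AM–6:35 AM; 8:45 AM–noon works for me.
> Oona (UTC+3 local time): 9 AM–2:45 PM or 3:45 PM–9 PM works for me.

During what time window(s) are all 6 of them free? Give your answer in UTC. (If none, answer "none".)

07:25-09:50, 15:40-17:00

Omar in UTC: 07:25-09:50, 10:20-12:30, 15:40-17:40, 17:55-18:00 (subtract 4h to convert from UTC+4).
Kavya in UTC: 06:00-10:45, 15:20-18:00 (add 1h to convert from UTC-1).
Jonas in UTC: 06:00-10:40, 13:25-17:40 (add 1h to convert from UTC-1).
Jun in UTC: 07:25-10:05, 13:55-17:00 (subtract 3h to convert from UTC+3).
Tomás in UTC: 06:20-11:50, 12:05-12:35, 14:45-18:00 (add 6h to convert from UTC-6).
Oona in UTC: 06:00-11:45, 12:45-18:00 (subtract 3h to convert from UTC+3).
Omar ∩ Kavya: 07:25-09:50, 10:20-10:45, 15:40-17:40, 17:55-18:00.
Omar ∩ Kavya ∩ Jonas: 07:25-09:50, 10:20-10:40, 15:40-17:40.
Omar ∩ Kavya ∩ Jonas ∩ Jun: 07:25-09:50, 15:40-17:00.
Omar ∩ Kavya ∩ Jonas ∩ Jun ∩ Tomás: 07:25-09:50, 15:40-17:00.
Omar ∩ Kavya ∩ Jonas ∩ Jun ∩ Tomás ∩ Oona: 07:25-09:50, 15:40-17:00.
So the common availability across everyone is 07:25-09:50, 15:40-17:00.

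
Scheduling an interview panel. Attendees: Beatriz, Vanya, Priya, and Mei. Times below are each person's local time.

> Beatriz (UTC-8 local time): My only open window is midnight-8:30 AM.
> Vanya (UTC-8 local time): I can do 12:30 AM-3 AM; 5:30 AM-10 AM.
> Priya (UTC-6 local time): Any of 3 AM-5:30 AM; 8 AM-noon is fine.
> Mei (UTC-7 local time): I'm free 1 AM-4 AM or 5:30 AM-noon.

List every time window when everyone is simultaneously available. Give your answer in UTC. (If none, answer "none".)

Beatriz in UTC: 08:00-16:30 (add 8h to convert from UTC-8).
Vanya in UTC: 08:30-11:00, 13:30-18:00 (add 8h to convert from UTC-8).
Priya in UTC: 09:00-11:30, 14:00-18:00 (add 6h to convert from UTC-6).
Mei in UTC: 08:00-11:00, 12:30-19:00 (add 7h to convert from UTC-7).
Beatriz ∩ Vanya: 08:30-11:00, 13:30-16:30.
Beatriz ∩ Vanya ∩ Priya: 09:00-11:00, 14:00-16:30.
Beatriz ∩ Vanya ∩ Priya ∩ Mei: 09:00-11:00, 14:00-16:30.

09:00-11:00, 14:00-16:30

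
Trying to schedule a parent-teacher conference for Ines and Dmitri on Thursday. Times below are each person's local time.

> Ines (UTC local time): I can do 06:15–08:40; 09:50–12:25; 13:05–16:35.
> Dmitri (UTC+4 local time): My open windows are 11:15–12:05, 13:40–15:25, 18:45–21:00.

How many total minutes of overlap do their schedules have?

255

Ines in UTC: 06:15-08:40, 09:50-12:25, 13:05-16:35.
Dmitri in UTC: 07:15-08:05, 09:40-11:25, 14:45-17:00 (subtract 4h to convert from UTC+4).
Ines ∩ Dmitri: 07:15-08:05, 09:50-11:25, 14:45-16:35.
Summing the common windows: 50 + 95 + 110 = 255 minutes.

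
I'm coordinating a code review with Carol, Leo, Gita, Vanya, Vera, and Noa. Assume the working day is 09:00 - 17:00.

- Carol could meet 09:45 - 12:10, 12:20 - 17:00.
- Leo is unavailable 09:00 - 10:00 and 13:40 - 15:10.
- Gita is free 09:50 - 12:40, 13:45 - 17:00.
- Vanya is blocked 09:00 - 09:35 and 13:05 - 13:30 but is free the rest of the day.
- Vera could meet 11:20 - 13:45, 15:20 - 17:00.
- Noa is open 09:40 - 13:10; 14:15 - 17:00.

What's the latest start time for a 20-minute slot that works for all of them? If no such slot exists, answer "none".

16:40

Carol free: 09:45-12:10, 12:20-17:00.
Leo free: 10:00-13:40, 15:10-17:00 (invert busy blocks within the working day).
Gita free: 09:50-12:40, 13:45-17:00.
Vanya free: 09:35-13:05, 13:30-17:00 (invert busy blocks within the working day).
Vera free: 11:20-13:45, 15:20-17:00.
Noa free: 09:40-13:10, 14:15-17:00.
Carol ∩ Leo: 10:00-12:10, 12:20-13:40, 15:10-17:00.
Carol ∩ Leo ∩ Gita: 10:00-12:10, 12:20-12:40, 15:10-17:00.
Carol ∩ Leo ∩ Gita ∩ Vanya: 10:00-12:10, 12:20-12:40, 15:10-17:00.
Carol ∩ Leo ∩ Gita ∩ Vanya ∩ Vera: 11:20-12:10, 12:20-12:40, 15:20-17:00.
Carol ∩ Leo ∩ Gita ∩ Vanya ∩ Vera ∩ Noa: 11:20-12:10, 12:20-12:40, 15:20-17:00.
The last common window of at least 20 minutes is 15:20-17:00; a 20-minute meeting can start as late as 16:40 and still end by 17:00.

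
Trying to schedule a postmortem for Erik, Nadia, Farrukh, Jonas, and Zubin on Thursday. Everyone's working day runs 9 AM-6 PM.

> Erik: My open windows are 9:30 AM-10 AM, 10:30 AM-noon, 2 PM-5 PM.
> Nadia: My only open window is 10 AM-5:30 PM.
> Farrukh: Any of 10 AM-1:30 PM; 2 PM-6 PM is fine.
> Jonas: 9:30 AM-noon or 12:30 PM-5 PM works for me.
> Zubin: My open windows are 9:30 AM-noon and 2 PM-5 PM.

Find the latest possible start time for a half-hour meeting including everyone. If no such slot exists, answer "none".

Erik ∩ Nadia: 10:30-12:00, 14:00-17:00.
Erik ∩ Nadia ∩ Farrukh: 10:30-12:00, 14:00-17:00.
Erik ∩ Nadia ∩ Farrukh ∩ Jonas: 10:30-12:00, 14:00-17:00.
Erik ∩ Nadia ∩ Farrukh ∩ Jonas ∩ Zubin: 10:30-12:00, 14:00-17:00.
The last common window of at least 30 minutes is 14:00-17:00; a 30-minute meeting can start as late as 16:30 and still end by 17:00.

16:30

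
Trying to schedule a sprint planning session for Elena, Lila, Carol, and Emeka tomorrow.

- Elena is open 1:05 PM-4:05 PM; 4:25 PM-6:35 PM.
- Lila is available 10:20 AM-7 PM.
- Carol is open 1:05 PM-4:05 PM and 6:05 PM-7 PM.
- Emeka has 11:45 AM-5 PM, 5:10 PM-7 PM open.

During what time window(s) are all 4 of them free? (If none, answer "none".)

13:05-16:05, 18:05-18:35

Elena ∩ Lila: 13:05-16:05, 16:25-18:35.
Elena ∩ Lila ∩ Carol: 13:05-16:05, 18:05-18:35.
Elena ∩ Lila ∩ Carol ∩ Emeka: 13:05-16:05, 18:05-18:35.
So the common availability across everyone is 13:05-16:05, 18:05-18:35.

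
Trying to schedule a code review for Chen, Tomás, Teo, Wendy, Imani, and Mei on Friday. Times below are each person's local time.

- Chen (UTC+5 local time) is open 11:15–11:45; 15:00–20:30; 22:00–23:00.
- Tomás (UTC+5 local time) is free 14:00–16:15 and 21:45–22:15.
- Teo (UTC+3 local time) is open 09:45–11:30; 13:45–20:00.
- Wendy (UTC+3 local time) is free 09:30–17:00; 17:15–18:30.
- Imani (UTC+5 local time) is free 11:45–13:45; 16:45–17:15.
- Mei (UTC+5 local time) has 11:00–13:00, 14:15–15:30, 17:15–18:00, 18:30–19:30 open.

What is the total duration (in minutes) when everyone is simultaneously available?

Chen in UTC: 06:15-06:45, 10:00-15:30, 17:00-18:00 (subtract 5h to convert from UTC+5).
Tomás in UTC: 09:00-11:15, 16:45-17:15 (subtract 5h to convert from UTC+5).
Teo in UTC: 06:45-08:30, 10:45-17:00 (subtract 3h to convert from UTC+3).
Wendy in UTC: 06:30-14:00, 14:15-15:30 (subtract 3h to convert from UTC+3).
Imani in UTC: 06:45-08:45, 11:45-12:15 (subtract 5h to convert from UTC+5).
Mei in UTC: 06:00-08:00, 09:15-10:30, 12:15-13:00, 13:30-14:30 (subtract 5h to convert from UTC+5).
Chen ∩ Tomás: 10:00-11:15, 17:00-17:15.
Chen ∩ Tomás ∩ Teo: 10:45-11:15.
Chen ∩ Tomás ∩ Teo ∩ Wendy: 10:45-11:15.
Chen ∩ Tomás ∩ Teo ∩ Wendy ∩ Imani: ∅.
Chen ∩ Tomás ∩ Teo ∩ Wendy ∩ Imani ∩ Mei: ∅.
There is no time when everyone is free.
There is no common window, so the total is 0 minutes.

0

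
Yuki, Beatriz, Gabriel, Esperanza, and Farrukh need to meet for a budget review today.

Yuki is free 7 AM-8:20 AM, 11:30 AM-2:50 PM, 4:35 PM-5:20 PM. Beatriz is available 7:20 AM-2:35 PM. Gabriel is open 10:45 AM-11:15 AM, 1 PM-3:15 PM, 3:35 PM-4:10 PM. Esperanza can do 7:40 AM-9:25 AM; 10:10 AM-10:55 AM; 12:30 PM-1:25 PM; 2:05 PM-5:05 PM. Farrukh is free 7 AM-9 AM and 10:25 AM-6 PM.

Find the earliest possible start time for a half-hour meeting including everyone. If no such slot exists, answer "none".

14:05

Yuki ∩ Beatriz: 07:20-08:20, 11:30-14:35.
Yuki ∩ Beatriz ∩ Gabriel: 13:00-14:35.
Yuki ∩ Beatriz ∩ Gabriel ∩ Esperanza: 13:00-13:25, 14:05-14:35.
Yuki ∩ Beatriz ∩ Gabriel ∩ Esperanza ∩ Farrukh: 13:00-13:25, 14:05-14:35.
The first common window of at least 30 minutes is 14:05-14:35, so the earliest start is 14:05.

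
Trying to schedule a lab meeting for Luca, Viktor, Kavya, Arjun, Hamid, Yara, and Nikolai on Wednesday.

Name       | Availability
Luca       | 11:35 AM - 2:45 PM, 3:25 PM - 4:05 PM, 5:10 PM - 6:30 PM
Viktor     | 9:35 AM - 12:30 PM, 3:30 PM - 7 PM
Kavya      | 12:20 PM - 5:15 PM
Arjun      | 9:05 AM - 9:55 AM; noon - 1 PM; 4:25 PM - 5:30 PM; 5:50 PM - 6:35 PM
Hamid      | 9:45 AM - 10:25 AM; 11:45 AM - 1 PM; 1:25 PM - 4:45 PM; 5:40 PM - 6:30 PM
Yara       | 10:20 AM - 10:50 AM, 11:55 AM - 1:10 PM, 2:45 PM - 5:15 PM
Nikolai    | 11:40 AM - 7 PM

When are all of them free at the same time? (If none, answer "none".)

Luca ∩ Viktor: 11:35-12:30, 15:30-16:05, 17:10-18:30.
Luca ∩ Viktor ∩ Kavya: 12:20-12:30, 15:30-16:05, 17:10-17:15.
Luca ∩ Viktor ∩ Kavya ∩ Arjun: 12:20-12:30, 17:10-17:15.
Luca ∩ Viktor ∩ Kavya ∩ Arjun ∩ Hamid: 12:20-12:30.
Luca ∩ Viktor ∩ Kavya ∩ Arjun ∩ Hamid ∩ Yara: 12:20-12:30.
Luca ∩ Viktor ∩ Kavya ∩ Arjun ∩ Hamid ∩ Yara ∩ Nikolai: 12:20-12:30.
Those are the intersection windows.

12:20-12:30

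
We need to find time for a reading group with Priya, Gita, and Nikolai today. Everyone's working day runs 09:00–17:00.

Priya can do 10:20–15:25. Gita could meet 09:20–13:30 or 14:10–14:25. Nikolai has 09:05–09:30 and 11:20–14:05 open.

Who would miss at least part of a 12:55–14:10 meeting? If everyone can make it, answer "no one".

Gita, Nikolai

Priya: free for 12:55-14:10. Gita: not fully free for 12:55-14:10. Nikolai: not fully free for 12:55-14:10.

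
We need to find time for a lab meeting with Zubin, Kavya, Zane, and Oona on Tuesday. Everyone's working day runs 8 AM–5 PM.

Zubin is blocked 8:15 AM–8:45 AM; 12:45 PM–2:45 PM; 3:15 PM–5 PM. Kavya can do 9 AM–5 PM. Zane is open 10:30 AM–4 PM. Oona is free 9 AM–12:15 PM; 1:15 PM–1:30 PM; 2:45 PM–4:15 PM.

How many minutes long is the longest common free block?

105

Zubin free: 08:00-08:15, 08:45-12:45, 14:45-15:15 (invert busy blocks within the working day).
Kavya free: 09:00-17:00.
Zane free: 10:30-16:00.
Oona free: 09:00-12:15, 13:15-13:30, 14:45-16:15.
Zubin ∩ Kavya: 09:00-12:45, 14:45-15:15.
Zubin ∩ Kavya ∩ Zane: 10:30-12:45, 14:45-15:15.
Zubin ∩ Kavya ∩ Zane ∩ Oona: 10:30-12:15, 14:45-15:15.
The longest is 10:30-12:15 at 105 minutes.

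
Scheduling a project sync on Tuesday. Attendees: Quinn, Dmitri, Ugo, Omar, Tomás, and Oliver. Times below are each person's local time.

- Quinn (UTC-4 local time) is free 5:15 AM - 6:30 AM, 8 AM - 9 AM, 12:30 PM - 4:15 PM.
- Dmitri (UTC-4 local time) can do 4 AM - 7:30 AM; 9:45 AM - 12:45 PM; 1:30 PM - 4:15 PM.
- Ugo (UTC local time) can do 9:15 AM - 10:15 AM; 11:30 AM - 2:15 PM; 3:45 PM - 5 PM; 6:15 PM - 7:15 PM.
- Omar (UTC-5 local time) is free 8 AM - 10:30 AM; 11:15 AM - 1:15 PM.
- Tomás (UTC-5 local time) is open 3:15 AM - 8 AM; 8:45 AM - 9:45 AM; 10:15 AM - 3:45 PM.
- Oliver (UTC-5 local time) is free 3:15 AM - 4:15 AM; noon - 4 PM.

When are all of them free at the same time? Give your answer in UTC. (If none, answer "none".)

none

Quinn in UTC: 09:15-10:30, 12:00-13:00, 16:30-20:15 (add 4h to convert from UTC-4).
Dmitri in UTC: 08:00-11:30, 13:45-16:45, 17:30-20:15 (add 4h to convert from UTC-4).
Ugo in UTC: 09:15-10:15, 11:30-14:15, 15:45-17:00, 18:15-19:15.
Omar in UTC: 13:00-15:30, 16:15-18:15 (add 5h to convert from UTC-5).
Tomás in UTC: 08:15-13:00, 13:45-14:45, 15:15-20:45 (add 5h to convert from UTC-5).
Oliver in UTC: 08:15-09:15, 17:00-21:00 (add 5h to convert from UTC-5).
Quinn ∩ Dmitri: 09:15-10:30, 16:30-16:45, 17:30-20:15.
Quinn ∩ Dmitri ∩ Ugo: 09:15-10:15, 16:30-16:45, 18:15-19:15.
Quinn ∩ Dmitri ∩ Ugo ∩ Omar: 16:30-16:45.
Quinn ∩ Dmitri ∩ Ugo ∩ Omar ∩ Tomás: 16:30-16:45.
Quinn ∩ Dmitri ∩ Ugo ∩ Omar ∩ Tomás ∩ Oliver: ∅.
There is no time when everyone is free.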